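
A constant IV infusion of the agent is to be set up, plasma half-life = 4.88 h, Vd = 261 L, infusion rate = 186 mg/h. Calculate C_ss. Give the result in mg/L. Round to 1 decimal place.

5.0 mg/L

k = ln2 / t½ = 0.693147 / 4.88 = 0.1420 h⁻¹
CL = k × Vd = 0.1420 × 261 = 37.06 L/h
At steady state Css = R₀ / CL = 186 / 37.06 = 5.019 mg/L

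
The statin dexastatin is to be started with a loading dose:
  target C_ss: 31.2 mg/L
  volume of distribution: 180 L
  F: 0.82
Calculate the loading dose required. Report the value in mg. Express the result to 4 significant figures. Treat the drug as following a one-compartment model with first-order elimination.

LD = Css × Vd / F = 31.2 × 180 / 0.82 = 6849 mg

6849 mg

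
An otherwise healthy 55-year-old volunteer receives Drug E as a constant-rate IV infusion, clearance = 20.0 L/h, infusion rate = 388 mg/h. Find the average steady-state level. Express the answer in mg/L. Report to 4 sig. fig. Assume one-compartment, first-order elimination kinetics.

19.40 mg/L

At steady state Css = R₀ / CL = 388 / 20.00 = 19.40 mg/L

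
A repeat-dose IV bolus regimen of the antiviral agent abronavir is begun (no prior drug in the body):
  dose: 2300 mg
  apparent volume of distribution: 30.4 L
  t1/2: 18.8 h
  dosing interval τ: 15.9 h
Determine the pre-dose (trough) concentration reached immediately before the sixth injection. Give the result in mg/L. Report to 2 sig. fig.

C₀ per dose = Dose / Vd = 2300 / 30.4 = 75.66 mg/L
k = ln2 / t½ = 0.693147 / 18.8 = 0.03687 h⁻¹
Fraction remaining after one interval: r = e^(−kτ) = e^(−0.03687 × 15.9) = 0.5564
Before dose 6, 5 doses have been given (aged 1τ, 2τ, 3τ, 4τ, 5τ).
C_trough = C₀ × (r + r² + … + r^5) = C₀ × r(1−r^5)/(1−r)
        = 75.66 × 0.5564 × (1 − 0.05333) / (1 − 0.5564) = 89.84 mg/L

90 mg/L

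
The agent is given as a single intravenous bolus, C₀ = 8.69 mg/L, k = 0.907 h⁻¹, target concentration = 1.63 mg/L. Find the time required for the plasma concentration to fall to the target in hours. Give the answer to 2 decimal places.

1.85 h

t = ln(C₀ / C) / k = ln(8.690 / 1.63) / 0.9070
  = ln(5.331) / 0.9070 = 1.674 / 0.9070 = 1.846 h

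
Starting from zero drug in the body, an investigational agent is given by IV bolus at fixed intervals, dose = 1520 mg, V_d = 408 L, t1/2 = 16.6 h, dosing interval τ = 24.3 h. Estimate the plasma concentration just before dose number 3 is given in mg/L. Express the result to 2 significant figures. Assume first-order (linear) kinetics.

1.8 mg/L

C₀ per dose = Dose / Vd = 1520 / 408 = 3.725 mg/L
k = ln2 / t½ = 0.693147 / 16.6 = 0.04176 h⁻¹
Fraction remaining after one interval: r = e^(−kτ) = e^(−0.04176 × 24.3) = 0.3625
Before dose 3, 2 doses have been given (aged 1τ, 2τ).
C_trough = C₀ × (r + r²) = 3.725 × (0.3625 + 0.1314) = 1.840 mg/L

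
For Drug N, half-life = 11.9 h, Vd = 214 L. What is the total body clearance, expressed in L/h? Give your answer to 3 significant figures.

12.5 L/h

k = ln2 / t½ = 0.693147 / 11.9 = 0.05825 h⁻¹
CL = k × Vd = 0.05825 × 214 = 12.47 L/h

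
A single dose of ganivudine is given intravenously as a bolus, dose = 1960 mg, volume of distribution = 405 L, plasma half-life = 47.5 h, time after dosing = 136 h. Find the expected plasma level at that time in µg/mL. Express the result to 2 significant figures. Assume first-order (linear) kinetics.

C₀ = Dose / Vd = 1960 / 405 = 4.840 mg/L
k = ln2 / t½ = 0.693147 / 47.5 = 0.01459 h⁻¹
C = C₀ · e^(−k·t) = 4.840 × e^(−0.01459 × 136)
  = 4.840 × 0.1375 = 0.6655 mg/L
(0.6655 mg/L = 0.6655 µg/mL)

0.67 µg/mL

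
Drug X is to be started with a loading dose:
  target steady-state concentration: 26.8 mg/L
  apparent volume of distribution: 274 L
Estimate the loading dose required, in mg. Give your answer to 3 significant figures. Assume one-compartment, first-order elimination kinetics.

LD = Css × Vd = 26.8 × 274 = 7343 mg

7340 mg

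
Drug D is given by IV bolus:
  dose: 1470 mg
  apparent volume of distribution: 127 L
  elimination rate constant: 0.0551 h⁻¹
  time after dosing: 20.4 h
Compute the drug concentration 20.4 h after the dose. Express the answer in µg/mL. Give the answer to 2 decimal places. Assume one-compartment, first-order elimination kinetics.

3.76 µg/mL

C₀ = Dose / Vd = 1470 / 127 = 11.57 mg/L
C = C₀ · e^(−k·t) = 11.57 × e^(−0.05510 × 20.4)
  = 11.57 × 0.3250 = 3.760 mg/L
(3.760 mg/L = 3.760 µg/mL)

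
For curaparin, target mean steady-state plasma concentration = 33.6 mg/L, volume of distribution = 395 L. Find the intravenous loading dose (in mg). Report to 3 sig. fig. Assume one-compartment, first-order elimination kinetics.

LD = Css × Vd = 33.6 × 395 = 13270 mg

13300 mg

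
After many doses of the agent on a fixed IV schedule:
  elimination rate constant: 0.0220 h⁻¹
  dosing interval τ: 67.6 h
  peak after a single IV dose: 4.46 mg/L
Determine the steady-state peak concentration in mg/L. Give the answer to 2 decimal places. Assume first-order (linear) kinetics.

e^(−kτ) = e^(−0.02200 × 67.6) = 0.2260
Accumulation ratio R = 1 / (1 − e^(−kτ)) = 1 / (1 − 0.2260) = 1.292
Steady-state peak = C₀ × R = 4.46 × 1.292 = 5.762 mg/L

5.76 mg/L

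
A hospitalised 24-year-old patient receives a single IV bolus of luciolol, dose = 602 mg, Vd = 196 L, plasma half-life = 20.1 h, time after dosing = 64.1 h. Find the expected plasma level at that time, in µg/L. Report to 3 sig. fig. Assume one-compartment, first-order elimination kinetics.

C₀ = Dose / Vd = 602.0 / 196 = 3.071 mg/L
k = ln2 / t½ = 0.693147 / 20.1 = 0.03448 h⁻¹
C = C₀ · e^(−k·t) = 3.071 × e^(−0.03448 × 64.1)
  = 3.071 × 0.1097 = 0.3369 mg/L
Convert: 0.3369 mg/L × 1000 = 336.9 µg/L

337 µg/L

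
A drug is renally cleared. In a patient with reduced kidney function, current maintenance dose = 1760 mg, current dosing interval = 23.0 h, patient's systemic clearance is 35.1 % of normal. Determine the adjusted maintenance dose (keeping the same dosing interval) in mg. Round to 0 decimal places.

To keep the same average steady-state level, dosing rate must scale with clearance.
CL ratio = 35.1 / 100 = 0.3510
New dose (same interval) = 1760 × 0.3510 = 617.8 mg

618 mg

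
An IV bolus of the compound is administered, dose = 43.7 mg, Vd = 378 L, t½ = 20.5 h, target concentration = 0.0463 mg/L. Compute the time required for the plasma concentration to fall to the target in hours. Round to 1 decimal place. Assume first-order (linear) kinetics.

C₀ = Dose / Vd = 43.70 / 378 = 0.1156 mg/L
k = ln2 / t½ = 0.693147 / 20.5 = 0.03381 h⁻¹
t = ln(C₀ / C) / k = ln(0.1156 / 0.0463) / 0.03381
  = ln(2.497) / 0.03381 = 0.9151 / 0.03381 = 27.07 h

27.1 h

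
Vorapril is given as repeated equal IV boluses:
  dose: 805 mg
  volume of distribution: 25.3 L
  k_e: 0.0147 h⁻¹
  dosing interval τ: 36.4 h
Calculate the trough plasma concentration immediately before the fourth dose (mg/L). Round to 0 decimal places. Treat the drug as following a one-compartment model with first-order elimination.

36 mg/L

C₀ per dose = Dose / Vd = 805 / 25.3 = 31.82 mg/L
Fraction remaining after one interval: r = e^(−kτ) = e^(−0.01470 × 36.4) = 0.5856
Before dose 4, 3 doses have been given (aged 1τ, 2τ, 3τ).
C_trough = C₀ × (r + r² + … + r^3) = C₀ × r(1−r^3)/(1−r)
        = 31.82 × 0.5856 × (1 − 0.2008) / (1 − 0.5856) = 35.94 mg/L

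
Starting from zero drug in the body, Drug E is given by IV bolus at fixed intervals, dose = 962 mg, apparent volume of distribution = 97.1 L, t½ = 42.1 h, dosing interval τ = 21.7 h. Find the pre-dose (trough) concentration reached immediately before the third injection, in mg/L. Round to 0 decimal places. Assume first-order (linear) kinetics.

12 mg/L

C₀ per dose = Dose / Vd = 962 / 97.1 = 9.907 mg/L
k = ln2 / t½ = 0.693147 / 42.1 = 0.01646 h⁻¹
Fraction remaining after one interval: r = e^(−kτ) = e^(−0.01646 × 21.7) = 0.6996
Before dose 3, 2 doses have been given (aged 1τ, 2τ).
C_trough = C₀ × (r + r²) = 9.907 × (0.6996 + 0.4894) = 11.78 mg/L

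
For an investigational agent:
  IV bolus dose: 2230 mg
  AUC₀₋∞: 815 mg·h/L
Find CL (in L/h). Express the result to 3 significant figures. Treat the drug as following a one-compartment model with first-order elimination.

2.74 L/h

CL = Dose / AUC = 2230 / 815 = 2.736 L/h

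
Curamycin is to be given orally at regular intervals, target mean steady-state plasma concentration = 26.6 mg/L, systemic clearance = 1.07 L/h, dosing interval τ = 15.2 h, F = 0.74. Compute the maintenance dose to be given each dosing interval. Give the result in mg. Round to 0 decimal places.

At steady state, F × (Dose/τ) = Css × CL.
Dose = Css × CL × τ / F = 26.6 × 1.070 × 15.2 / 0.74 = 584.6 mg

585 mg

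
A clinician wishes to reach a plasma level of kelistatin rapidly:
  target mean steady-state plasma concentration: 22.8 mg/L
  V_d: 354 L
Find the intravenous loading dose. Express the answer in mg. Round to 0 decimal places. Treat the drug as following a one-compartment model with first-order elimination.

LD = Css × Vd = 22.8 × 354 = 8071 mg

8071 mg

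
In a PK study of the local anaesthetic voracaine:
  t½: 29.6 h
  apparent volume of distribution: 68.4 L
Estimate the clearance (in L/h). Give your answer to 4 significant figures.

k = ln2 / t½ = 0.693147 / 29.6 = 0.02342 h⁻¹
CL = k × Vd = 0.02342 × 68.4 = 1.602 L/h

1.602 L/h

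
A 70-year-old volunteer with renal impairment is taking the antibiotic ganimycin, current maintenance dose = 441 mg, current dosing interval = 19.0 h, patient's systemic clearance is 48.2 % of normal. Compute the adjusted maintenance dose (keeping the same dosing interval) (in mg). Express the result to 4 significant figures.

212.6 mg

To keep the same average steady-state level, dosing rate must scale with clearance.
CL ratio = 48.2 / 100 = 0.4820
New dose (same interval) = 441 × 0.4820 = 212.6 mg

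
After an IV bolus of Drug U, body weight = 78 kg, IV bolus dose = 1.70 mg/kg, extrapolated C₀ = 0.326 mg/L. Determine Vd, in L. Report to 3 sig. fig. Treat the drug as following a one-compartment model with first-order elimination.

Dose = 1.70 × 78 = 132.6 mg
Vd = Dose / C₀ = 132.6 / 0.326 = 406.7 L

407 L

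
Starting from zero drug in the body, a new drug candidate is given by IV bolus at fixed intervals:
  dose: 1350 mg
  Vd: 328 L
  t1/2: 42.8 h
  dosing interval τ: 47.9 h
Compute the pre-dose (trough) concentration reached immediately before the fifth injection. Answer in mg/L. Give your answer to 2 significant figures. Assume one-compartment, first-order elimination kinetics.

3.4 mg/L

C₀ per dose = Dose / Vd = 1350 / 328 = 4.116 mg/L
k = ln2 / t½ = 0.693147 / 42.8 = 0.01620 h⁻¹
Fraction remaining after one interval: r = e^(−kτ) = e^(−0.01620 × 47.9) = 0.4603
Before dose 5, 4 doses have been given (aged 1τ, 2τ, 3τ, 4τ).
C_trough = C₀ × (r + r² + … + r^4) = C₀ × r(1−r^4)/(1−r)
        = 4.116 × 0.4603 × (1 − 0.04489) / (1 − 0.4603) = 3.353 mg/L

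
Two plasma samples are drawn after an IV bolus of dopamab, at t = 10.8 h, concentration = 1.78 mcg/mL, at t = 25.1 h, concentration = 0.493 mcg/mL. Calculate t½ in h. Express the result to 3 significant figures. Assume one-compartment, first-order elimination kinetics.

k = ln(C₁/C₂) / (t₂ − t₁) = ln(1.78/0.493) / (25.1 − 10.8)
  = 1.284 / 14.30 = 0.08979 h⁻¹
t½ = ln2 / k = 0.693147 / 0.08979 = 7.720 h

7.72 h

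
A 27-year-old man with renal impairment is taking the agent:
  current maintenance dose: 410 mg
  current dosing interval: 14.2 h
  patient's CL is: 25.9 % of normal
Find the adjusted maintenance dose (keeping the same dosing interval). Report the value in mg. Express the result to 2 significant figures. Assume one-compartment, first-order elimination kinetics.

110 mg

To keep the same average steady-state level, dosing rate must scale with clearance.
CL ratio = 25.9 / 100 = 0.2590
New dose (same interval) = 410 × 0.2590 = 106.2 mg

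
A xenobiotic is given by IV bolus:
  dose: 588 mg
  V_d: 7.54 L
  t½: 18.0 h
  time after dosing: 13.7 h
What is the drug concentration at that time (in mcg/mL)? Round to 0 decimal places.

C₀ = Dose / Vd = 588.0 / 7.54 = 77.98 mg/L
k = ln2 / t½ = 0.693147 / 18.0 = 0.03851 h⁻¹
C = C₀ · e^(−k·t) = 77.98 × e^(−0.03851 × 13.7)
  = 77.98 × 0.5900 = 46.01 mg/L
(46.01 mg/L = 46.01 mcg/mL)

46 mcg/mL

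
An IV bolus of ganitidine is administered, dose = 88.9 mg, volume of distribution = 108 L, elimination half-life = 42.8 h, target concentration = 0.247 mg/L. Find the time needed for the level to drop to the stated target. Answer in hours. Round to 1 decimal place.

C₀ = Dose / Vd = 88.90 / 108 = 0.8231 mg/L
k = ln2 / t½ = 0.693147 / 42.8 = 0.01620 h⁻¹
t = ln(C₀ / C) / k = ln(0.8231 / 0.247) / 0.01620
  = ln(3.332) / 0.01620 = 1.204 / 0.01620 = 74.32 h

74.3 h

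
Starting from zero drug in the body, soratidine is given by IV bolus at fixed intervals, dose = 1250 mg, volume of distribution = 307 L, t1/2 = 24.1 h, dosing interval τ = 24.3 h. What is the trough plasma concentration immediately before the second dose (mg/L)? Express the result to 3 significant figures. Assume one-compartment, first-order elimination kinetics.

C₀ per dose = Dose / Vd = 1250 / 307 = 4.072 mg/L
k = ln2 / t½ = 0.693147 / 24.1 = 0.02876 h⁻¹
Fraction remaining after one interval: r = e^(−kτ) = e^(−0.02876 × 24.3) = 0.4971
Before dose 2, 1 dose has been given (aged 1τ).
C_trough = C₀ × r = 4.072 × 0.4971 = 2.024 mg/L

2.02 mg/L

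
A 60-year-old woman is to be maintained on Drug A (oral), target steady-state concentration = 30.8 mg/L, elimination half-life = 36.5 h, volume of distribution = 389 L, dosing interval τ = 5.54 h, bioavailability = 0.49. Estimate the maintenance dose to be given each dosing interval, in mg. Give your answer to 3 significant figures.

2570 mg

k = ln2 / t½ = 0.693147 / 36.5 = 0.01899 h⁻¹
CL = k × Vd = 0.01899 × 389 = 7.387 L/h
At steady state, F × (Dose/τ) = Css × CL.
Dose = Css × CL × τ / F = 30.8 × 7.387 × 5.54 / 0.49 = 2572 mg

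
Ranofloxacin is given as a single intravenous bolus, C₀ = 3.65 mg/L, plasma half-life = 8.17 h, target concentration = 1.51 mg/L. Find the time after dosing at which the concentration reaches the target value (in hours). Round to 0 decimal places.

10 h

k = ln2 / t½ = 0.693147 / 8.17 = 0.08484 h⁻¹
t = ln(C₀ / C) / k = ln(3.650 / 1.51) / 0.08484
  = ln(2.417) / 0.08484 = 0.8825 / 0.08484 = 10.40 h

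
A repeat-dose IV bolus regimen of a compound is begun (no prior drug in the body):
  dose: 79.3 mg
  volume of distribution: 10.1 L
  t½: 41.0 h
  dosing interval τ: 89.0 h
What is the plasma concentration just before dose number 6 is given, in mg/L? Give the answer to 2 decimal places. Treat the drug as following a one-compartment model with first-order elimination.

C₀ per dose = Dose / Vd = 79.3 / 10.1 = 7.851 mg/L
k = ln2 / t½ = 0.693147 / 41.0 = 0.01691 h⁻¹
Fraction remaining after one interval: r = e^(−kτ) = e^(−0.01691 × 89.0) = 0.2220
Before dose 6, 5 doses have been given (aged 1τ, 2τ, 3τ, 4τ, 5τ).
C_trough = C₀ × (r + r² + … + r^5) = C₀ × r(1−r^5)/(1−r)
        = 7.851 × 0.2220 × (1 − 0.0005392) / (1 − 0.2220) = 2.239 mg/L

2.24 mg/L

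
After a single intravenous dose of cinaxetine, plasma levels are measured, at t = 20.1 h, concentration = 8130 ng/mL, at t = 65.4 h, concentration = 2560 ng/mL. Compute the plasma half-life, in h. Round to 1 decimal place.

k = ln(C₁/C₂) / (t₂ − t₁) = ln(8130/2560) / (65.4 − 20.1)
  = 1.156 / 45.30 = 0.02552 h⁻¹
t½ = ln2 / k = 0.693147 / 0.02552 = 27.16 h

27.2 h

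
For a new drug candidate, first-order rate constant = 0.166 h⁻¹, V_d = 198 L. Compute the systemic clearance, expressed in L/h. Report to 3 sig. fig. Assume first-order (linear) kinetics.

32.9 L/h

CL = k × Vd = 0.166 × 198 = 32.87 L/h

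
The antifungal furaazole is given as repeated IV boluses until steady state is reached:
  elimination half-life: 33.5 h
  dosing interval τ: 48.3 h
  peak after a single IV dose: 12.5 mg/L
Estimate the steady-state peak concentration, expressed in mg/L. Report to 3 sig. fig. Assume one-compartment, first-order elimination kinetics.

k = ln2 / t½ = 0.693147 / 33.5 = 0.02069 h⁻¹
e^(−kτ) = e^(−0.02069 × 48.3) = 0.3681
Accumulation ratio R = 1 / (1 − e^(−kτ)) = 1 / (1 − 0.3681) = 1.583
Steady-state peak = C₀ × R = 12.5 × 1.583 = 19.79 mg/L

19.8 mg/L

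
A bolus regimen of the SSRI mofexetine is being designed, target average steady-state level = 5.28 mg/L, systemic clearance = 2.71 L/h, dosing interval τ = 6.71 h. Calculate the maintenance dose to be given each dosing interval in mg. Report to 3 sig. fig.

96.0 mg

At steady state, Dose/τ = Css × CL.
Dose = Css × CL × τ = 5.28 × 2.710 × 6.71 = 96.01 mg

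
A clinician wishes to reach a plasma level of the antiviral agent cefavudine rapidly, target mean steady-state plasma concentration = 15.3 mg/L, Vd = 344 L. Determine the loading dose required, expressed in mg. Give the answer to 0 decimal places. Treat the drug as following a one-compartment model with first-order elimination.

LD = Css × Vd = 15.3 × 344 = 5263 mg

5263 mg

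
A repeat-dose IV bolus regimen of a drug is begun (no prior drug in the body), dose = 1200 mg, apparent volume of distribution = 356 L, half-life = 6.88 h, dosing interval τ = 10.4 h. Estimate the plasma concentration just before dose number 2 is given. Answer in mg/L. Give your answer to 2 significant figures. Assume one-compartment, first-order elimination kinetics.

C₀ per dose = Dose / Vd = 1200 / 356 = 3.371 mg/L
k = ln2 / t½ = 0.693147 / 6.88 = 0.1007 h⁻¹
Fraction remaining after one interval: r = e^(−kτ) = e^(−0.1007 × 10.4) = 0.3509
Before dose 2, 1 dose has been given (aged 1τ).
C_trough = C₀ × r = 3.371 × 0.3509 = 1.183 mg/L

1.2 mg/L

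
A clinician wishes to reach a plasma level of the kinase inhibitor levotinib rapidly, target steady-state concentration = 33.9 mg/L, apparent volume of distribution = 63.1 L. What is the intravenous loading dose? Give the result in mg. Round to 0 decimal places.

LD = Css × Vd = 33.9 × 63.1 = 2139 mg

2139 mg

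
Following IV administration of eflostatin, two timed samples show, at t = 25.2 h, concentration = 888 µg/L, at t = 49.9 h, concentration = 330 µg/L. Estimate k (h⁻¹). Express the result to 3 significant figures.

k = ln(C₁/C₂) / (t₂ − t₁) = ln(888/330) / (49.9 − 25.2)
  = 0.9899 / 24.70 = 0.04008 h⁻¹

0.0401 h⁻¹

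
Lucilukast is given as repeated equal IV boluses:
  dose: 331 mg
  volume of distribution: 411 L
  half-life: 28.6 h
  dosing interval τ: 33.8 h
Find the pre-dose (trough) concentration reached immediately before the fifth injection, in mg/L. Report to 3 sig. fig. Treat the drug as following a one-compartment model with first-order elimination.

C₀ per dose = Dose / Vd = 331 / 411 = 0.8054 mg/L
k = ln2 / t½ = 0.693147 / 28.6 = 0.02424 h⁻¹
Fraction remaining after one interval: r = e^(−kτ) = e^(−0.02424 × 33.8) = 0.4407
Before dose 5, 4 doses have been given (aged 1τ, 2τ, 3τ, 4τ).
C_trough = C₀ × (r + r² + … + r^4) = C₀ × r(1−r^4)/(1−r)
        = 0.8054 × 0.4407 × (1 − 0.03772) / (1 − 0.4407) = 0.6107 mg/L

0.611 mg/L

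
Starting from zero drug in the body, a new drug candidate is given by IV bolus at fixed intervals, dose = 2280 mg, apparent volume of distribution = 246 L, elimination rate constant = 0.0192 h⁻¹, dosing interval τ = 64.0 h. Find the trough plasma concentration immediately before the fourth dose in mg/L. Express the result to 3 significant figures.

C₀ per dose = Dose / Vd = 2280 / 246 = 9.268 mg/L
Fraction remaining after one interval: r = e^(−kτ) = e^(−0.01920 × 64.0) = 0.2926
Before dose 4, 3 doses have been given (aged 1τ, 2τ, 3τ).
C_trough = C₀ × (r + r² + … + r^3) = C₀ × r(1−r^3)/(1−r)
        = 9.268 × 0.2926 × (1 − 0.02505) / (1 − 0.2926) = 3.737 mg/L

3.74 mg/L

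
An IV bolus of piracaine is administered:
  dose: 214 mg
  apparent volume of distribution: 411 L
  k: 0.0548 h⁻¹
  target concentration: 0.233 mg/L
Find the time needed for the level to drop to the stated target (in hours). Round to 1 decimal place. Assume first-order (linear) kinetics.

C₀ = Dose / Vd = 214.0 / 411 = 0.5207 mg/L
t = ln(C₀ / C) / k = ln(0.5207 / 0.233) / 0.05480
  = ln(2.235) / 0.05480 = 0.8042 / 0.05480 = 14.68 h

14.7 h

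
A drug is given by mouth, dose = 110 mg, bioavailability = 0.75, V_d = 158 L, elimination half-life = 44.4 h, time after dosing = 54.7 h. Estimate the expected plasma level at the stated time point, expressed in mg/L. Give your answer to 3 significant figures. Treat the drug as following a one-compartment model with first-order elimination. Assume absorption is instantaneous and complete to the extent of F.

0.222 mg/L

Amount reaching circulation = F × Dose = 0.75 × 110.0 = 82.50 mg
C₀ = F·Dose / Vd = 82.50 / 158 = 0.5222 mg/L
k = ln2 / t½ = 0.693147 / 44.4 = 0.01561 h⁻¹
C = C₀ · e^(−k·t) = 0.5222 × e^(−0.01561 × 54.7)
  = 0.5222 × 0.4258 = 0.2224 mg/L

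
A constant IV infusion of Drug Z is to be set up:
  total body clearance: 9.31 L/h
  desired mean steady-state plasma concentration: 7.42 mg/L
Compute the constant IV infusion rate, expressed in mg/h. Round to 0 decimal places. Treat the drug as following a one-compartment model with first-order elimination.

69 mg/h

At steady state, infusion rate R₀ = Css × CL = 7.42 × 9.310 = 69.08 mg/h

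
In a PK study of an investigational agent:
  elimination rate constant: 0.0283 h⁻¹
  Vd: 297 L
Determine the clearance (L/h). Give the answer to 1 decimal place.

8.4 L/h

CL = k × Vd = 0.0283 × 297 = 8.405 L/h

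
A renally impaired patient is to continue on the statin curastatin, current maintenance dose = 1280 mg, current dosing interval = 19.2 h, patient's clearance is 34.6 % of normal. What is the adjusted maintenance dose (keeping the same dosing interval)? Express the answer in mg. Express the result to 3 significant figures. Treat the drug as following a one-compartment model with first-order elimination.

To keep the same average steady-state level, dosing rate must scale with clearance.
CL ratio = 34.6 / 100 = 0.3460
New dose (same interval) = 1280 × 0.3460 = 442.9 mg

443 mg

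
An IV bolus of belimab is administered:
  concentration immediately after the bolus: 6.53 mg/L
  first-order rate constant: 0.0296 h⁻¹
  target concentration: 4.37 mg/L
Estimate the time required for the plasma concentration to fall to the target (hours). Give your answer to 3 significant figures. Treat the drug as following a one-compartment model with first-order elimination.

13.6 h

t = ln(C₀ / C) / k = ln(6.530 / 4.37) / 0.02960
  = ln(1.494) / 0.02960 = 0.4015 / 0.02960 = 13.56 h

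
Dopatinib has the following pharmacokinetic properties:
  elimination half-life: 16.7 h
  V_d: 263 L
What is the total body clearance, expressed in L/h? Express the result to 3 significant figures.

k = ln2 / t½ = 0.693147 / 16.7 = 0.04151 h⁻¹
CL = k × Vd = 0.04151 × 263 = 10.92 L/h

10.9 L/h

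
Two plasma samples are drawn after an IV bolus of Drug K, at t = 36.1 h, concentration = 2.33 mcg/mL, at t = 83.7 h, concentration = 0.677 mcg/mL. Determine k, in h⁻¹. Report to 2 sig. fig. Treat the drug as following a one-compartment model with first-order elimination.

0.026 h⁻¹

k = ln(C₁/C₂) / (t₂ − t₁) = ln(2.33/0.677) / (83.7 − 36.1)
  = 1.236 / 47.60 = 0.02597 h⁻¹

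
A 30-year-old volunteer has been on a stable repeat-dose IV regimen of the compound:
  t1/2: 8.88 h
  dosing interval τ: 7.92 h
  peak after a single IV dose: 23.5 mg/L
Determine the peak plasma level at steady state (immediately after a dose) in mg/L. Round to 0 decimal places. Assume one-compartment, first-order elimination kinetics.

51 mg/L

k = ln2 / t½ = 0.693147 / 8.88 = 0.07806 h⁻¹
e^(−kτ) = e^(−0.07806 × 7.92) = 0.5389
Accumulation ratio R = 1 / (1 − e^(−kτ)) = 1 / (1 − 0.5389) = 2.169
Steady-state peak = C₀ × R = 23.5 × 2.169 = 50.97 mg/L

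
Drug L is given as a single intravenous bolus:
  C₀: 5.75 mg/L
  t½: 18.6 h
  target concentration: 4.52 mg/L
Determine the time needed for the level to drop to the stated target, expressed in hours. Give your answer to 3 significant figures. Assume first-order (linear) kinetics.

k = ln2 / t½ = 0.693147 / 18.6 = 0.03727 h⁻¹
t = ln(C₀ / C) / k = ln(5.750 / 4.52) / 0.03727
  = ln(1.272) / 0.03727 = 0.2406 / 0.03727 = 6.456 h

6.46 h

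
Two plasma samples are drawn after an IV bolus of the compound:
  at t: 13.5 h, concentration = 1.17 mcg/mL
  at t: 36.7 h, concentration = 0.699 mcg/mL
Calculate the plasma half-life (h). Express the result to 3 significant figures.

k = ln(C₁/C₂) / (t₂ − t₁) = ln(1.17/0.699) / (36.7 − 13.5)
  = 0.5151 / 23.20 = 0.02220 h⁻¹
t½ = ln2 / k = 0.693147 / 0.02220 = 31.22 h

31.2 h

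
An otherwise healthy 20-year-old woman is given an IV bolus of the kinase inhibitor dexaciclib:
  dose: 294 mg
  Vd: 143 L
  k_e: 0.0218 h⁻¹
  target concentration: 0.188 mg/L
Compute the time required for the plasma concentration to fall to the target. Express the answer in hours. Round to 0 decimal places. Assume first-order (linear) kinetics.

110 h

C₀ = Dose / Vd = 294.0 / 143 = 2.056 mg/L
t = ln(C₀ / C) / k = ln(2.056 / 0.188) / 0.02180
  = ln(10.94) / 0.02180 = 2.392 / 0.02180 = 109.7 h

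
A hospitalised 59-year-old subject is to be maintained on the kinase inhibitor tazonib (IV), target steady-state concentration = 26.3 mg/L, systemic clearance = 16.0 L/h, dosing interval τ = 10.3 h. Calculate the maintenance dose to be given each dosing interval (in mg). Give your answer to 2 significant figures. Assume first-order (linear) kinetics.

4300 mg

At steady state, Dose/τ = Css × CL.
Dose = Css × CL × τ = 26.3 × 16.00 × 10.3 = 4334 mg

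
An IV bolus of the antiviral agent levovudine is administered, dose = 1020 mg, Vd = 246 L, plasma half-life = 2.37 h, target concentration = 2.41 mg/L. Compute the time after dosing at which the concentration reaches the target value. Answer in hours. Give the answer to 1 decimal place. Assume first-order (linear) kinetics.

C₀ = Dose / Vd = 1020 / 246 = 4.146 mg/L
k = ln2 / t½ = 0.693147 / 2.37 = 0.2925 h⁻¹
t = ln(C₀ / C) / k = ln(4.146 / 2.41) / 0.2925
  = ln(1.720) / 0.2925 = 0.5423 / 0.2925 = 1.854 h

1.9 h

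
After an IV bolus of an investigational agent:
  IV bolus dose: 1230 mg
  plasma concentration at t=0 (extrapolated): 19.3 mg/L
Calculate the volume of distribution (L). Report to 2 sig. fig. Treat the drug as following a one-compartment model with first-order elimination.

64 L

Vd = Dose / C₀ = 1230 / 19.3 = 63.73 L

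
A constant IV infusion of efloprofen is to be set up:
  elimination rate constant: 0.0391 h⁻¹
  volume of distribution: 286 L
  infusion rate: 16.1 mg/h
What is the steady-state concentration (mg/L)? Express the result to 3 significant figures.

1.44 mg/L

CL = k × Vd = 0.03910 × 286 = 11.18 L/h
At steady state Css = R₀ / CL = 16.1 / 11.18 = 1.440 mg/L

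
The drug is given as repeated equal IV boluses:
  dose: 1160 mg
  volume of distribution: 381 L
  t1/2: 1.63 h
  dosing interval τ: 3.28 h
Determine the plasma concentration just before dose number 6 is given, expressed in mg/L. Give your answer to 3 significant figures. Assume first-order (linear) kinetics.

1.00 mg/L

C₀ per dose = Dose / Vd = 1160 / 381 = 3.045 mg/L
k = ln2 / t½ = 0.693147 / 1.63 = 0.4252 h⁻¹
Fraction remaining after one interval: r = e^(−kτ) = e^(−0.4252 × 3.28) = 0.2479
Before dose 6, 5 doses have been given (aged 1τ, 2τ, 3τ, 4τ, 5τ).
C_trough = C₀ × (r + r² + … + r^5) = C₀ × r(1−r^5)/(1−r)
        = 3.045 × 0.2479 × (1 − 0.0009362) / (1 − 0.2479) = 1.003 mg/L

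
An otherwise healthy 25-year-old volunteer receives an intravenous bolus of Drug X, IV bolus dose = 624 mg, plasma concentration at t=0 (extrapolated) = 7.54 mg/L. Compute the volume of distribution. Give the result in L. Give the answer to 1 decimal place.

82.8 L

Vd = Dose / C₀ = 624.0 / 7.54 = 82.76 L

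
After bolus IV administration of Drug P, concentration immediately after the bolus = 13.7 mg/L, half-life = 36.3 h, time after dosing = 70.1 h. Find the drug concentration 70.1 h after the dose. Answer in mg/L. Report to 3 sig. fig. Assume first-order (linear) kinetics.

k = ln2 / t½ = 0.693147 / 36.3 = 0.01909 h⁻¹
C = C₀ · e^(−k·t) = 13.70 × e^(−0.01909 × 70.1)
  = 13.70 × 0.2623 = 3.594 mg/L

3.59 mg/L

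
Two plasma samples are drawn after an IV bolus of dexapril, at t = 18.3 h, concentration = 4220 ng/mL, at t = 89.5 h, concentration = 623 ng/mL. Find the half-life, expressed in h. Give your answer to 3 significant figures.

k = ln(C₁/C₂) / (t₂ − t₁) = ln(4220/623) / (89.5 − 18.3)
  = 1.913 / 71.20 = 0.02687 h⁻¹
t½ = ln2 / k = 0.693147 / 0.02687 = 25.80 h

25.8 h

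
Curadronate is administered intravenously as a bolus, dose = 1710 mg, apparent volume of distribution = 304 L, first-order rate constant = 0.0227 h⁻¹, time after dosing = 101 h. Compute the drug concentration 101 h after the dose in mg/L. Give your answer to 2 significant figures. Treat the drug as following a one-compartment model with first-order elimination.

0.57 mg/L

C₀ = Dose / Vd = 1710 / 304 = 5.625 mg/L
C = C₀ · e^(−k·t) = 5.625 × e^(−0.02270 × 101)
  = 5.625 × 0.1010 = 0.5681 mg/L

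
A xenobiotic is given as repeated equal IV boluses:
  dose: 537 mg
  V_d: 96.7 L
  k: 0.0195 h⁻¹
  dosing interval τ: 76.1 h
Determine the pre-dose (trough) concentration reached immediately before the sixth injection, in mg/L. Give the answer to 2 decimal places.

1.63 mg/L

C₀ per dose = Dose / Vd = 537 / 96.7 = 5.553 mg/L
Fraction remaining after one interval: r = e^(−kτ) = e^(−0.01950 × 76.1) = 0.2267
Before dose 6, 5 doses have been given (aged 1τ, 2τ, 3τ, 4τ, 5τ).
C_trough = C₀ × (r + r² + … + r^5) = C₀ × r(1−r^5)/(1−r)
        = 5.553 × 0.2267 × (1 − 0.0005988) / (1 − 0.2267) = 1.627 mg/L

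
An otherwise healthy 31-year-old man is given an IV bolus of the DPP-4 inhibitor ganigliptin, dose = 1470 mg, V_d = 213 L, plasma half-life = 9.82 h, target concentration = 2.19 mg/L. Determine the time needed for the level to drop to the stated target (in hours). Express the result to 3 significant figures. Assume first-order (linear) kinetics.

16.3 h

C₀ = Dose / Vd = 1470 / 213 = 6.901 mg/L
k = ln2 / t½ = 0.693147 / 9.82 = 0.07059 h⁻¹
t = ln(C₀ / C) / k = ln(6.901 / 2.19) / 0.07059
  = ln(3.151) / 0.07059 = 1.148 / 0.07059 = 16.26 h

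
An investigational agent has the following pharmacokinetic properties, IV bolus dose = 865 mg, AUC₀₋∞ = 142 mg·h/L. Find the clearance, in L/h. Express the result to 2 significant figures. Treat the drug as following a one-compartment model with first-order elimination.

CL = Dose / AUC = 865 / 142 = 6.092 L/h

6.1 L/h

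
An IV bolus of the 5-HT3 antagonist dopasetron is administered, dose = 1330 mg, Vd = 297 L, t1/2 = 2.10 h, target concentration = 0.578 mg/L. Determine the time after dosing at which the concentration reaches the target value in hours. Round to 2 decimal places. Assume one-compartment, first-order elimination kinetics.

C₀ = Dose / Vd = 1330 / 297 = 4.478 mg/L
k = ln2 / t½ = 0.693147 / 2.10 = 0.3301 h⁻¹
t = ln(C₀ / C) / k = ln(4.478 / 0.578) / 0.3301
  = ln(7.747) / 0.3301 = 2.047 / 0.3301 = 6.201 h

6.20 h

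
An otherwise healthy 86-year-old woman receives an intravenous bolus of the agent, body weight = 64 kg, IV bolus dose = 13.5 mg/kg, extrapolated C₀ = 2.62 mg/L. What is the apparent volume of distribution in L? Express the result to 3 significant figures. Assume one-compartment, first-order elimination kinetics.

330 L

Dose = 13.5 × 64 = 864.0 mg
Vd = Dose / C₀ = 864.0 / 2.62 = 329.8 L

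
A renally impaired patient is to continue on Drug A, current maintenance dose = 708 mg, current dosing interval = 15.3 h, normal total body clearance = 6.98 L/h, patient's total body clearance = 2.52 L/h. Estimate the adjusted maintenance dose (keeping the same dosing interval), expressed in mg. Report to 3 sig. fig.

256 mg

To keep the same average steady-state level, dosing rate must scale with clearance.
CL ratio = 2.52 / 6.98 = 0.3610
New dose (same interval) = 708 × 0.3610 = 255.6 mg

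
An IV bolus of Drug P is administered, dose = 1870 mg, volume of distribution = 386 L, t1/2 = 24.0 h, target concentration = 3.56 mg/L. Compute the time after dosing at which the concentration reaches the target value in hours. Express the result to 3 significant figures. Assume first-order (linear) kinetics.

C₀ = Dose / Vd = 1870 / 386 = 4.845 mg/L
k = ln2 / t½ = 0.693147 / 24.0 = 0.02888 h⁻¹
t = ln(C₀ / C) / k = ln(4.845 / 3.56) / 0.02888
  = ln(1.361) / 0.02888 = 0.3082 / 0.02888 = 10.67 h

10.7 h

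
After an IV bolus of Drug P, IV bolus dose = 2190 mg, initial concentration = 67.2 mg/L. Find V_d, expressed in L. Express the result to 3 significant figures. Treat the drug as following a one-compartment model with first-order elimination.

Vd = Dose / C₀ = 2190 / 67.2 = 32.59 L

32.6 L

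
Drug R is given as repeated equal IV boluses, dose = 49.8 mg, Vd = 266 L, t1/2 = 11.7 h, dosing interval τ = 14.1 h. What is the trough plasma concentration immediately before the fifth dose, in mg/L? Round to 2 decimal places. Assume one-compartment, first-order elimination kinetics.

C₀ per dose = Dose / Vd = 49.8 / 266 = 0.1872 mg/L
k = ln2 / t½ = 0.693147 / 11.7 = 0.05924 h⁻¹
Fraction remaining after one interval: r = e^(−kτ) = e^(−0.05924 × 14.1) = 0.4338
Before dose 5, 4 doses have been given (aged 1τ, 2τ, 3τ, 4τ).
C_trough = C₀ × (r + r² + … + r^4) = C₀ × r(1−r^4)/(1−r)
        = 0.1872 × 0.4338 × (1 − 0.03541) / (1 − 0.4338) = 0.1383 mg/L

0.14 mg/L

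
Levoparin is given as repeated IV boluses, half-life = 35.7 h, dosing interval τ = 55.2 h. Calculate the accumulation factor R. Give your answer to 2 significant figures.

1.5

k = ln2 / t½ = 0.693147 / 35.7 = 0.01942 h⁻¹
e^(−kτ) = e^(−0.01942 × 55.2) = 0.3423
Accumulation ratio R = 1 / (1 − e^(−kτ)) = 1 / (1 − 0.3423) = 1.520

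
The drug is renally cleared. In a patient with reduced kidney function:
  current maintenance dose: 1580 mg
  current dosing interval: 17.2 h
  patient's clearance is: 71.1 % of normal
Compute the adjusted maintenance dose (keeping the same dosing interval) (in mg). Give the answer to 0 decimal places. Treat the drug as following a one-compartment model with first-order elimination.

1123 mg

To keep the same average steady-state level, dosing rate must scale with clearance.
CL ratio = 71.1 / 100 = 0.7110
New dose (same interval) = 1580 × 0.7110 = 1123 mg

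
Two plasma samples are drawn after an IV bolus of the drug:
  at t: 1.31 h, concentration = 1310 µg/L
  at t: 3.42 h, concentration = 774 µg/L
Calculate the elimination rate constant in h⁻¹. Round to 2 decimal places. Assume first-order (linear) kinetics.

k = ln(C₁/C₂) / (t₂ − t₁) = ln(1310/774) / (3.42 − 1.31)
  = 0.5262 / 2.110 = 0.2494 h⁻¹

0.25 h⁻¹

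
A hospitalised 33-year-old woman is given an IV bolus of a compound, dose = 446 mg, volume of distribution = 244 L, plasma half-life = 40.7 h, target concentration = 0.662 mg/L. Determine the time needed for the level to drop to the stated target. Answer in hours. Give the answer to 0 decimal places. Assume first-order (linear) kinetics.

C₀ = Dose / Vd = 446.0 / 244 = 1.828 mg/L
k = ln2 / t½ = 0.693147 / 40.7 = 0.01703 h⁻¹
t = ln(C₀ / C) / k = ln(1.828 / 0.662) / 0.01703
  = ln(2.761) / 0.01703 = 1.016 / 0.01703 = 59.66 h

60 h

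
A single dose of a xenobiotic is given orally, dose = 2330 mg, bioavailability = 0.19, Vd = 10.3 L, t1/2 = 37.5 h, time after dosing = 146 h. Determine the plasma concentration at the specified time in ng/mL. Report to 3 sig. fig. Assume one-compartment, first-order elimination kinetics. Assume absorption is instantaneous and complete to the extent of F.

Amount reaching circulation = F × Dose = 0.19 × 2330 = 442.7 mg
C₀ = F·Dose / Vd = 442.7 / 10.3 = 42.98 mg/L
k = ln2 / t½ = 0.693147 / 37.5 = 0.01848 h⁻¹
C = C₀ · e^(−k·t) = 42.98 × e^(−0.01848 × 146)
  = 42.98 × 0.06733 = 2.894 mg/L
Convert: 2.894 mg/L × 1000 = 2894 ng/mL

2890 ng/mL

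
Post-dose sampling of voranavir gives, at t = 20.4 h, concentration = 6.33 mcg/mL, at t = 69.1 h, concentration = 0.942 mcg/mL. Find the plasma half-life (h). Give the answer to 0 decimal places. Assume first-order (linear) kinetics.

k = ln(C₁/C₂) / (t₂ − t₁) = ln(6.33/0.942) / (69.1 − 20.4)
  = 1.905 / 48.70 = 0.03912 h⁻¹
t½ = ln2 / k = 0.693147 / 0.03912 = 17.72 h

18 h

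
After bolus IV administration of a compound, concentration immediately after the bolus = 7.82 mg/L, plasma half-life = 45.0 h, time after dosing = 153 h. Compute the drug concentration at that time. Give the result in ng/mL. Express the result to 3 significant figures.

741 ng/mL

k = ln2 / t½ = 0.693147 / 45.0 = 0.01540 h⁻¹
C = C₀ · e^(−k·t) = 7.820 × e^(−0.01540 × 153)
  = 7.820 × 0.09478 = 0.7412 mg/L
Convert: 0.7412 mg/L × 1000 = 741.2 ng/mL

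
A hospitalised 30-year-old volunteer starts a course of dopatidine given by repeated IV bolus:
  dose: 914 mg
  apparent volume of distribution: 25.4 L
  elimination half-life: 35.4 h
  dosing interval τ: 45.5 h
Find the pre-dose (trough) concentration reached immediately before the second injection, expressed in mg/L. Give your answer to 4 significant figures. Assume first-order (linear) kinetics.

C₀ per dose = Dose / Vd = 914 / 25.4 = 35.98 mg/L
k = ln2 / t½ = 0.693147 / 35.4 = 0.01958 h⁻¹
Fraction remaining after one interval: r = e^(−kτ) = e^(−0.01958 × 45.5) = 0.4103
Before dose 2, 1 dose has been given (aged 1τ).
C_trough = C₀ × r = 35.98 × 0.4103 = 14.76 mg/L

14.76 mg/L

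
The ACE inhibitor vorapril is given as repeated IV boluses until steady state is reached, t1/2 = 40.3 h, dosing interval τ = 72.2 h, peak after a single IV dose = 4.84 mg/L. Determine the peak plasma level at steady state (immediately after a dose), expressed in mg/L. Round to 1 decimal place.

6.8 mg/L

k = ln2 / t½ = 0.693147 / 40.3 = 0.01720 h⁻¹
e^(−kτ) = e^(−0.01720 × 72.2) = 0.2889
Accumulation ratio R = 1 / (1 − e^(−kτ)) = 1 / (1 − 0.2889) = 1.406
Steady-state peak = C₀ × R = 4.84 × 1.406 = 6.805 mg/L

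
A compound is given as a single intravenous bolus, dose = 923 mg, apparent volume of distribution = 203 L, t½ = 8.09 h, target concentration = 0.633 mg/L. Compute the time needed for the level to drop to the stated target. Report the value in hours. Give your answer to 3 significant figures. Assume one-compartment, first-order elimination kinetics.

C₀ = Dose / Vd = 923.0 / 203 = 4.547 mg/L
k = ln2 / t½ = 0.693147 / 8.09 = 0.08568 h⁻¹
t = ln(C₀ / C) / k = ln(4.547 / 0.633) / 0.08568
  = ln(7.183) / 0.08568 = 1.972 / 0.08568 = 23.02 h

23.0 h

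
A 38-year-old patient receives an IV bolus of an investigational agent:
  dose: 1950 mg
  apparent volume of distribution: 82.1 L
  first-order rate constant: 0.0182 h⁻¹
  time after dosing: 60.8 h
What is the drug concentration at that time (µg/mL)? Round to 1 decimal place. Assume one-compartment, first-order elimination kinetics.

7.9 µg/mL

C₀ = Dose / Vd = 1950 / 82.1 = 23.75 mg/L
C = C₀ · e^(−k·t) = 23.75 × e^(−0.01820 × 60.8)
  = 23.75 × 0.3307 = 7.854 mg/L
(7.854 mg/L = 7.854 µg/mL)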